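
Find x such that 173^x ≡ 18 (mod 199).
36

Baby-step giant-step with step n = ⌈√199⌉ = 15.
Baby steps 173^j mod 199 (j:value) for j=0..14: 0:1, 1:173, 2:79, 3:135, 4:72, 5:118, 6:116, 7:168, 8:10, 9:138, 10:193, 11:156, 12:123, 13:185, 14:165.
Giant-step multiplier: 173^(-15) ≡ 173^(198-15) = 173^183 ≡ 147 (mod 199).
Giant steps γ_i = 18·147^i mod 199: γ_0=18, γ_1=59, γ_2=116 (in table at j=6).
x = i·n + j = 2·15 + 6 = 36.
Check: 173^36 ≡ 18 (mod 199).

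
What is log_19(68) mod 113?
15

Baby-step giant-step with step n = ⌈√113⌉ = 11.
Baby steps 19^j mod 113 (j:value) for j=0..10: 0:1, 1:19, 2:22, 3:79, 4:32, 5:43, 6:26, 7:42, 8:7, 9:20, 10:41.
Giant-step multiplier: 19^(-11) ≡ 19^(112-11) = 19^101 ≡ 47 (mod 113).
Giant steps γ_i = 68·47^i mod 113: γ_0=68, γ_1=32 (in table at j=4).
x = i·n + j = 1·11 + 4 = 15.
Check: 19^15 ≡ 68 (mod 113).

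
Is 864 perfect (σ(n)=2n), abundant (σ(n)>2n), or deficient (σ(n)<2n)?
abundant

Proper divisors of 864: sum = 1 + 2 + 3 + 4 + 6 + 8 + 9 + 12 + ... + 144 + 216 + 288 + 432 (23 divisors) = 1656
Since 1656 > 864, 864 is abundant.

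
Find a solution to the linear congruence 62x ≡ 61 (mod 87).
x ≡ 8 (mod 87)

gcd(62, 87) = 1, which divides 61, so solutions exist.
Find 62^(-1) mod 87 by the extended Euclidean algorithm:
87 = 1 × 62 + 25  ⟹  25 = (1)·87 + (-1)·62
62 = 2 × 25 + 12  ⟹  12 = (-2)·87 + (3)·62
25 = 2 × 12 + 1  ⟹  1 = (5)·87 + (-7)·62
So (-7)·62 ≡ 1 (mod 87), i.e. 62^(-1) ≡ -7 ≡ 80 (mod 87).
x ≡ 80 × 61 = 4880 ≡ 8 (mod 87).
Check: 62 × 8 = 496 ≡ 61 (mod 87).
Unique solution: x ≡ 8 (mod 87)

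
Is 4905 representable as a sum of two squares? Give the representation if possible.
12² + 69² (a=12, b=69)

Factorization: 4905 = 3^2 × 5 × 109
By Fermat: n is sum of two squares iff every prime p ≡ 3 (mod 4) appears to even power.
All primes ≡ 3 (mod 4) appear to even power.
Search a = 0, 1, 2, … for 4905 - a² a perfect square: first hit at a = 12: 4905 - 144 = 4761 = 69².
4905 = 12² + 69² = 144 + 4761 ✓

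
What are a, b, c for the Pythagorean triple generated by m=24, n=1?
(575, 48, 577)

Euclid's formula: a = m² - n², b = 2mn, c = m² + n²
m = 24, n = 1
a = 24² - 1² = 576 - 1 = 575
b = 2 × 24 × 1 = 48
c = 24² + 1² = 576 + 1 = 577
Verification: 575² + 48² = 330625 + 2304 = 332929 = 577² ✓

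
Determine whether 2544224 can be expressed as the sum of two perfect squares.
Not possible

Factorization: 2544224 = 2^5 × 43^3
By Fermat: n is sum of two squares iff every prime p ≡ 3 (mod 4) appears to even power.
Prime(s) ≡ 3 (mod 4) with odd exponent: [(43, 3)]
Therefore 2544224 cannot be expressed as a² + b².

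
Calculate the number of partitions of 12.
77

p(n) counts ways to write n as a sum of positive integers (order ignored).
Euler's pentagonal recurrence: p(k) = p(k-1) + p(k-2) - p(k-5) - p(k-7) + p(k-12) + p(k-15) - ... (offsets j(3j∓1)/2, signs ++--, p(0)=1, p(<0)=0).
DP table for k = 0..11: p(0)=1, p(1)=1, p(2)=2, p(3)=3, p(4)=5, p(5)=7, p(6)=11, p(7)=15, p(8)=22, p(9)=30, p(10)=42, p(11)=56.
Final step: p(12) = p(11) + p(10) - p(7) - p(5) + p(0)
= 56 + 42 - 15 - 7 + 1
= 77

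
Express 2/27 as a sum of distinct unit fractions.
1/14 + 1/378

Greedy algorithm:
2/27: ceiling(27/2) = 14, use 1/14
1/378: ceiling(378/1) = 378, use 1/378
Result: 2/27 = 1/14 + 1/378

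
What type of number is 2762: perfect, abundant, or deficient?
deficient

Proper divisors of 2762: sum = 1 + 2 + 1381 = 1384
Since 1384 < 2762, 2762 is deficient.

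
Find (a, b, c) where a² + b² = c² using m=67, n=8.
(4425, 1072, 4553)

Euclid's formula: a = m² - n², b = 2mn, c = m² + n²
m = 67, n = 8
a = 67² - 8² = 4489 - 64 = 4425
b = 2 × 67 × 8 = 1072
c = 67² + 8² = 4489 + 64 = 4553
Verification: 4425² + 1072² = 19580625 + 1149184 = 20729809 = 4553² ✓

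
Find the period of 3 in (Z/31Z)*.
30

31 is prime, so ord(3) divides φ(31) = 30.
Divisors of 30: 1, 2, 3, 5, 6, 10, 15, 30.
Repeated squaring: 3^1 ≡ 3, 3^2 ≡ 9, 3^4 ≡ 19, 3^8 ≡ 20, 3^16 ≡ 28 (mod 31).
Test 3^d mod 31 for each divisor d in increasing order:
3^1 ≡ 3
3^2 ≡ 9
3^3 = 3^2·3^1 ≡ 27
3^5 = 3^4·3^1 ≡ 26
3^6 = 3^4·3^2 ≡ 16
3^10 = 3^8·3^2 ≡ 25
3^15 = 3^8·3^4·3^2·3^1 ≡ 30
3^30 = 3^16·3^8·3^4·3^2 ≡ 1  ← first divisor giving 1
The order is 30.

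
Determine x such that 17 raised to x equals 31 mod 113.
10

Baby-step giant-step with step n = ⌈√113⌉ = 11.
Baby steps 17^j mod 113 (j:value) for j=0..10: 0:1, 1:17, 2:63, 3:54, 4:14, 5:12, 6:91, 7:78, 8:83, 9:55, 10:31.
h = 31 is already in the table at j=10, so x = 10.
Check: 17^10 ≡ 31 (mod 113).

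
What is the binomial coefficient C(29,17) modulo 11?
3

Using Lucas' theorem:
Write n=29 and k=17 in base 11:
n in base 11: [2, 7]
k in base 11: [1, 6]
C(29,17) mod 11 = ∏ C(n_i, k_i) mod 11
Digit binomials (mod 11): C(2,1) = 2; C(7,6) = 7
Product: 2 × 7 = 14 ≡ 3 (mod 11)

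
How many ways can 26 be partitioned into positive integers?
2436

p(n) counts ways to write n as a sum of positive integers (order ignored).
Euler's pentagonal recurrence: p(k) = p(k-1) + p(k-2) - p(k-5) - p(k-7) + p(k-12) + p(k-15) - ... (offsets j(3j∓1)/2, signs ++--, p(0)=1, p(<0)=0).
DP table for k = 0..25: p(0)=1, p(1)=1, p(2)=2, p(3)=3, p(4)=5, p(5)=7, p(6)=11, p(7)=15, p(8)=22, p(9)=30, p(10)=42, p(11)=56, p(12)=77, p(13)=101, p(14)=135, p(15)=176, p(16)=231, p(17)=297, p(18)=385, p(19)=490, p(20)=627, p(21)=792, p(22)=1002, p(23)=1255, p(24)=1575, p(25)=1958.
Final step: p(26) = p(25) + p(24) - p(21) - p(19) + p(14) + p(11) - p(4) - p(0)
= 1958 + 1575 - 792 - 490 + 135 + 56 - 5 - 1
= 2436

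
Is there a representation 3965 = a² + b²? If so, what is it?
11² + 62² (a=11, b=62)

Factorization: 3965 = 5 × 13 × 61
By Fermat: n is sum of two squares iff every prime p ≡ 3 (mod 4) appears to even power.
All primes ≡ 3 (mod 4) appear to even power.
Search a = 0, 1, 2, … for 3965 - a² a perfect square: first hit at a = 11: 3965 - 121 = 3844 = 62².
3965 = 11² + 62² = 121 + 3844 ✓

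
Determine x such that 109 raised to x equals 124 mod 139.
8

Baby-step giant-step with step n = ⌈√139⌉ = 12.
Baby steps 109^j mod 139 (j:value) for j=0..11: 0:1, 1:109, 2:66, 3:105, 4:47, 5:119, 6:44, 7:70, 8:124, 9:33, 10:122, 11:93.
h = 124 is already in the table at j=8, so x = 8.
Check: 109^8 ≡ 124 (mod 139).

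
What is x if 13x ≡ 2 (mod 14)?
x ≡ 12 (mod 14)

gcd(13, 14) = 1, which divides 2, so solutions exist.
Find 13^(-1) mod 14 by the extended Euclidean algorithm:
14 = 1 × 13 + 1  ⟹  1 = (1)·14 + (-1)·13
So (-1)·13 ≡ 1 (mod 14), i.e. 13^(-1) ≡ -1 ≡ 13 (mod 14).
x ≡ 13 × 2 = 26 ≡ 12 (mod 14).
Check: 13 × 12 = 156 ≡ 2 (mod 14).
Unique solution: x ≡ 12 (mod 14)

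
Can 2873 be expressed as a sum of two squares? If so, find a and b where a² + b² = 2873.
8² + 53² (a=8, b=53)

Factorization: 2873 = 13^2 × 17
By Fermat: n is sum of two squares iff every prime p ≡ 3 (mod 4) appears to even power.
All primes ≡ 3 (mod 4) appear to even power.
Search a = 0, 1, 2, … for 2873 - a² a perfect square: first hit at a = 8: 2873 - 64 = 2809 = 53².
2873 = 8² + 53² = 64 + 2809 ✓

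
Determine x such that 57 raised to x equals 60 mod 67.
20

Baby-step giant-step with step n = ⌈√67⌉ = 9.
Baby steps 57^j mod 67 (j:value) for j=0..8: 0:1, 1:57, 2:33, 3:5, 4:17, 5:31, 6:25, 7:18, 8:21.
Giant-step multiplier: 57^(-9) ≡ 57^(66-9) = 57^57 ≡ 52 (mod 67).
Giant steps γ_i = 60·52^i mod 67: γ_0=60, γ_1=38, γ_2=33 (in table at j=2).
x = i·n + j = 2·9 + 2 = 20.
Check: 57^20 ≡ 60 (mod 67).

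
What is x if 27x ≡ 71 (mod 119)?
x ≡ 104 (mod 119)

gcd(27, 119) = 1, which divides 71, so solutions exist.
Find 27^(-1) mod 119 by the extended Euclidean algorithm:
119 = 4 × 27 + 11  ⟹  11 = (1)·119 + (-4)·27
27 = 2 × 11 + 5  ⟹  5 = (-2)·119 + (9)·27
11 = 2 × 5 + 1  ⟹  1 = (5)·119 + (-22)·27
So (-22)·27 ≡ 1 (mod 119), i.e. 27^(-1) ≡ -22 ≡ 97 (mod 119).
x ≡ 97 × 71 = 6887 ≡ 104 (mod 119).
Check: 27 × 104 = 2808 ≡ 71 (mod 119).
Unique solution: x ≡ 104 (mod 119)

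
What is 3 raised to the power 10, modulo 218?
189

Repeated squaring. Binary of 10 = 1010.
3^1 ≡ 3 (mod 218); 3^2 ≡ 9 (mod 218); 3^4 ≡ 81 (mod 218); 3^8 ≡ 21 (mod 218)
3^10 = 3^2 × 3^8 ≡ 189 (mod 218)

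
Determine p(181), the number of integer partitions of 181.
749474411781

p(n) counts ways to write n as a sum of positive integers (order ignored).
Euler's pentagonal recurrence: p(k) = p(k-1) + p(k-2) - p(k-5) - p(k-7) + p(k-12) + p(k-15) - ... (offsets j(3j∓1)/2, signs ++--, p(0)=1, p(<0)=0).
DP table for k = 0..180: p(0)=1, p(1)=1, p(2)=2, p(3)=3, p(4)=5, p(5)=7, p(6)=11, p(7)=15, p(8)=22, p(9)=30, p(10)=42, p(11)=56, p(12)=77, p(13)=101, p(14)=135, p(15)=176, p(16)=231, p(17)=297, p(18)=385, p(19)=490, p(20)=627, p(21)=792, p(22)=1002, p(23)=1255, p(24)=1575, p(25)=1958, p(26)=2436, p(27)=3010, p(28)=3718, p(29)=4565, p(30)=5604, p(31)=6842, p(32)=8349, p(33)=10143, p(34)=12310, p(35)=14883, p(36)=17977, p(37)=21637, p(38)=26015, p(39)=31185, p(40)=37338, p(41)=44583, p(42)=53174, p(43)=63261, p(44)=75175, p(45)=89134, p(46)=105558, p(47)=124754, p(48)=147273, p(49)=173525, p(50)=204226, p(51)=239943, p(52)=281589, p(53)=329931, p(54)=386155, p(55)=451276, p(56)=526823, p(57)=614154, p(58)=715220, p(59)=831820, p(60)=966467, p(61)=1121505, p(62)=1300156, p(63)=1505499, p(64)=1741630, p(65)=2012558, p(66)=2323520, p(67)=2679689, p(68)=3087735, p(69)=3554345, p(70)=4087968, p(71)=4697205, p(72)=5392783, p(73)=6185689, p(74)=7089500, p(75)=8118264, p(76)=9289091, p(77)=10619863, p(78)=12132164, p(79)=13848650, p(80)=15796476, p(81)=18004327, p(82)=20506255, p(83)=23338469, p(84)=26543660, p(85)=30167357, p(86)=34262962, p(87)=38887673, p(88)=44108109, p(89)=49995925, p(90)=56634173, p(91)=64112359, p(92)=72533807, p(93)=82010177, p(94)=92669720, p(95)=104651419, p(96)=118114304, p(97)=133230930, p(98)=150198136, p(99)=169229875, p(100)=190569292, p(101)=214481126, p(102)=241265379, p(103)=271248950, p(104)=304801365, p(105)=342325709, p(106)=384276336, p(107)=431149389, p(108)=483502844, p(109)=541946240, p(110)=607163746, p(111)=679903203, p(112)=761002156, p(113)=851376628, p(114)=952050665, p(115)=1064144451, p(116)=1188908248, p(117)=1327710076, p(118)=1482074143, p(119)=1653668665, p(120)=1844349560, p(121)=2056148051, p(122)=2291320912, p(123)=2552338241, p(124)=2841940500, p(125)=3163127352, p(126)=3519222692, p(127)=3913864295, p(128)=4351078600, p(129)=4835271870, p(130)=5371315400, p(131)=5964539504, p(132)=6620830889, p(133)=7346629512, p(134)=8149040695, p(135)=9035836076, p(136)=10015581680, p(137)=11097645016, p(138)=12292341831, p(139)=13610949895, p(140)=15065878135, p(141)=16670689208, p(142)=18440293320, p(143)=20390982757, p(144)=22540654445, p(145)=24908858009, p(146)=27517052599, p(147)=30388671978, p(148)=33549419497, p(149)=37027355200, p(150)=40853235313, p(151)=45060624582, p(152)=49686288421, p(153)=54770336324, p(154)=60356673280, p(155)=66493182097, p(156)=73232243759, p(157)=80630964769, p(158)=88751778802, p(159)=97662728555, p(160)=107438159466, p(161)=118159068427, p(162)=129913904637, p(163)=142798995930, p(164)=156919475295, p(165)=172389800255, p(166)=189334822579, p(167)=207890420102, p(168)=228204732751, p(169)=250438925115, p(170)=274768617130, p(171)=301384802048, p(172)=330495499613, p(173)=362326859895, p(174)=397125074750, p(175)=435157697830, p(176)=476715857290, p(177)=522115831195, p(178)=571701605655, p(179)=625846753120, p(180)=684957390936.
Final step: p(181) = p(180) + p(179) - p(176) - p(174) + p(169) + p(166) - p(159) - p(155) + p(146) + p(141) - p(130) - p(124) + p(111) + p(104) - p(89) - p(81) + p(64) + p(55) - p(36) - p(26) + p(5)
= 684957390936 + 625846753120 - 476715857290 - 397125074750 + 250438925115 + 189334822579 - 97662728555 - 66493182097 + 27517052599 + 16670689208 - 5371315400 - 2841940500 + 679903203 + 304801365 - 49995925 - 18004327 + 1741630 + 451276 - 17977 - 2436 + 7
= 749474411781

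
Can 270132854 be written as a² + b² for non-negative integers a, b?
Not possible

Factorization: 270132854 = 2 × 29 × 167^3
By Fermat: n is sum of two squares iff every prime p ≡ 3 (mod 4) appears to even power.
Prime(s) ≡ 3 (mod 4) with odd exponent: [(167, 3)]
Therefore 270132854 cannot be expressed as a² + b².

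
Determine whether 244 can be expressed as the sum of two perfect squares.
10² + 12² (a=10, b=12)

Factorization: 244 = 2^2 × 61
By Fermat: n is sum of two squares iff every prime p ≡ 3 (mod 4) appears to even power.
All primes ≡ 3 (mod 4) appear to even power.
Search a = 0, 1, 2, … for 244 - a² a perfect square: first hit at a = 10: 244 - 100 = 144 = 12².
244 = 10² + 12² = 100 + 144 ✓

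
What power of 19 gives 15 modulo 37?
23

Baby-step giant-step with step n = ⌈√37⌉ = 7.
Baby steps 19^j mod 37 (j:value) for j=0..6: 0:1, 1:19, 2:28, 3:14, 4:7, 5:22, 6:11.
Giant-step multiplier: 19^(-7) ≡ 19^(36-7) = 19^29 ≡ 17 (mod 37).
Giant steps γ_i = 15·17^i mod 37: γ_0=15, γ_1=33, γ_2=6, γ_3=28 (in table at j=2).
x = i·n + j = 3·7 + 2 = 23.
Check: 19^23 ≡ 15 (mod 37).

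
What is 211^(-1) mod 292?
155

gcd(211, 292) = 1, so the inverse exists.
Extended Euclidean algorithm on (292, 211):
292 = 1 × 211 + 81  ⟹  81 = (1)·292 + (-1)·211
211 = 2 × 81 + 49  ⟹  49 = (-2)·292 + (3)·211
81 = 1 × 49 + 32  ⟹  32 = (3)·292 + (-4)·211
49 = 1 × 32 + 17  ⟹  17 = (-5)·292 + (7)·211
32 = 1 × 17 + 15  ⟹  15 = (8)·292 + (-11)·211
17 = 1 × 15 + 2  ⟹  2 = (-13)·292 + (18)·211
15 = 7 × 2 + 1  ⟹  1 = (99)·292 + (-137)·211
So (-137)·211 ≡ 1 (mod 292), i.e. 211^(-1) ≡ -137 ≡ 155 (mod 292).
Check: 211 × 155 = 32705 ≡ 1 (mod 292)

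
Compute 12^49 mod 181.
79

Repeated squaring. Binary of 49 = 110001.
12^1 ≡ 12 (mod 181); 12^2 ≡ 144 (mod 181); 12^4 ≡ 102 (mod 181); 12^8 ≡ 87 (mod 181); 12^16 ≡ 148 (mod 181); 12^32 ≡ 3 (mod 181)
12^49 = 12^1 × 12^16 × 12^32 ≡ 79 (mod 181)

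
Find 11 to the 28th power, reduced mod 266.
11

Repeated squaring. Binary of 28 = 11100.
11^1 ≡ 11 (mod 266); 11^2 ≡ 121 (mod 266); 11^4 ≡ 11 (mod 266); 11^8 ≡ 121 (mod 266); 11^16 ≡ 11 (mod 266)
11^28 = 11^4 × 11^8 × 11^16 ≡ 11 (mod 266)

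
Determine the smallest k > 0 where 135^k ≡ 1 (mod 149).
148

149 is prime, so ord(135) divides φ(149) = 148.
Divisors of 148: 1, 2, 4, 37, 74, 148.
Repeated squaring: 135^1 ≡ 135, 135^2 ≡ 47, 135^4 ≡ 123, 135^8 ≡ 80, 135^16 ≡ 142, 135^32 ≡ 49, 135^64 ≡ 17, 135^128 ≡ 140 (mod 149).
Test 135^d mod 149 for each divisor d in increasing order:
135^1 ≡ 135
135^2 ≡ 47
135^4 ≡ 123
135^37 = 135^32·135^4·135^1 ≡ 105
135^74 = 135^64·135^8·135^2 ≡ 148
135^148 = 135^128·135^16·135^4 ≡ 1  ← first divisor giving 1
The order is 148.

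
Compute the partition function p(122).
2291320912

p(n) counts ways to write n as a sum of positive integers (order ignored).
Euler's pentagonal recurrence: p(k) = p(k-1) + p(k-2) - p(k-5) - p(k-7) + p(k-12) + p(k-15) - ... (offsets j(3j∓1)/2, signs ++--, p(0)=1, p(<0)=0).
DP table for k = 0..121: p(0)=1, p(1)=1, p(2)=2, p(3)=3, p(4)=5, p(5)=7, p(6)=11, p(7)=15, p(8)=22, p(9)=30, p(10)=42, p(11)=56, p(12)=77, p(13)=101, p(14)=135, p(15)=176, p(16)=231, p(17)=297, p(18)=385, p(19)=490, p(20)=627, p(21)=792, p(22)=1002, p(23)=1255, p(24)=1575, p(25)=1958, p(26)=2436, p(27)=3010, p(28)=3718, p(29)=4565, p(30)=5604, p(31)=6842, p(32)=8349, p(33)=10143, p(34)=12310, p(35)=14883, p(36)=17977, p(37)=21637, p(38)=26015, p(39)=31185, p(40)=37338, p(41)=44583, p(42)=53174, p(43)=63261, p(44)=75175, p(45)=89134, p(46)=105558, p(47)=124754, p(48)=147273, p(49)=173525, p(50)=204226, p(51)=239943, p(52)=281589, p(53)=329931, p(54)=386155, p(55)=451276, p(56)=526823, p(57)=614154, p(58)=715220, p(59)=831820, p(60)=966467, p(61)=1121505, p(62)=1300156, p(63)=1505499, p(64)=1741630, p(65)=2012558, p(66)=2323520, p(67)=2679689, p(68)=3087735, p(69)=3554345, p(70)=4087968, p(71)=4697205, p(72)=5392783, p(73)=6185689, p(74)=7089500, p(75)=8118264, p(76)=9289091, p(77)=10619863, p(78)=12132164, p(79)=13848650, p(80)=15796476, p(81)=18004327, p(82)=20506255, p(83)=23338469, p(84)=26543660, p(85)=30167357, p(86)=34262962, p(87)=38887673, p(88)=44108109, p(89)=49995925, p(90)=56634173, p(91)=64112359, p(92)=72533807, p(93)=82010177, p(94)=92669720, p(95)=104651419, p(96)=118114304, p(97)=133230930, p(98)=150198136, p(99)=169229875, p(100)=190569292, p(101)=214481126, p(102)=241265379, p(103)=271248950, p(104)=304801365, p(105)=342325709, p(106)=384276336, p(107)=431149389, p(108)=483502844, p(109)=541946240, p(110)=607163746, p(111)=679903203, p(112)=761002156, p(113)=851376628, p(114)=952050665, p(115)=1064144451, p(116)=1188908248, p(117)=1327710076, p(118)=1482074143, p(119)=1653668665, p(120)=1844349560, p(121)=2056148051.
Final step: p(122) = p(121) + p(120) - p(117) - p(115) + p(110) + p(107) - p(100) - p(96) + p(87) + p(82) - p(71) - p(65) + p(52) + p(45) - p(30) - p(22) + p(5)
= 2056148051 + 1844349560 - 1327710076 - 1064144451 + 607163746 + 431149389 - 190569292 - 118114304 + 38887673 + 20506255 - 4697205 - 2012558 + 281589 + 89134 - 5604 - 1002 + 7
= 2291320912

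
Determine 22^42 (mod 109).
27

Repeated squaring. Binary of 42 = 101010.
22^1 ≡ 22 (mod 109); 22^2 ≡ 48 (mod 109); 22^4 ≡ 15 (mod 109); 22^8 ≡ 7 (mod 109); 22^16 ≡ 49 (mod 109); 22^32 ≡ 3 (mod 109)
22^42 = 22^2 × 22^8 × 22^32 ≡ 27 (mod 109)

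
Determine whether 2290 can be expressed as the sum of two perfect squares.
9² + 47² (a=9, b=47)

Factorization: 2290 = 2 × 5 × 229
By Fermat: n is sum of two squares iff every prime p ≡ 3 (mod 4) appears to even power.
All primes ≡ 3 (mod 4) appear to even power.
Search a = 0, 1, 2, … for 2290 - a² a perfect square: first hit at a = 9: 2290 - 81 = 2209 = 47².
2290 = 9² + 47² = 81 + 2209 ✓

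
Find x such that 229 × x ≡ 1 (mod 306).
151

gcd(229, 306) = 1, so the inverse exists.
Extended Euclidean algorithm on (306, 229):
306 = 1 × 229 + 77  ⟹  77 = (1)·306 + (-1)·229
229 = 2 × 77 + 75  ⟹  75 = (-2)·306 + (3)·229
77 = 1 × 75 + 2  ⟹  2 = (3)·306 + (-4)·229
75 = 37 × 2 + 1  ⟹  1 = (-113)·306 + (151)·229
So (151)·229 ≡ 1 (mod 306), i.e. 229^(-1) ≡ 151 (mod 306).
Check: 229 × 151 = 34579 ≡ 1 (mod 306)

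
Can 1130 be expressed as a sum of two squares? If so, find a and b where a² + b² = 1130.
13² + 31² (a=13, b=31)

Factorization: 1130 = 2 × 5 × 113
By Fermat: n is sum of two squares iff every prime p ≡ 3 (mod 4) appears to even power.
All primes ≡ 3 (mod 4) appear to even power.
Search a = 0, 1, 2, … for 1130 - a² a perfect square: first hit at a = 13: 1130 - 169 = 961 = 31².
1130 = 13² + 31² = 169 + 961 ✓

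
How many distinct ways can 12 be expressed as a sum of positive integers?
77

p(n) counts ways to write n as a sum of positive integers (order ignored).
Euler's pentagonal recurrence: p(k) = p(k-1) + p(k-2) - p(k-5) - p(k-7) + p(k-12) + p(k-15) - ... (offsets j(3j∓1)/2, signs ++--, p(0)=1, p(<0)=0).
DP table for k = 0..11: p(0)=1, p(1)=1, p(2)=2, p(3)=3, p(4)=5, p(5)=7, p(6)=11, p(7)=15, p(8)=22, p(9)=30, p(10)=42, p(11)=56.
Final step: p(12) = p(11) + p(10) - p(7) - p(5) + p(0)
= 56 + 42 - 15 - 7 + 1
= 77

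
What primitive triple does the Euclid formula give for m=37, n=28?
(585, 2072, 2153)

Euclid's formula: a = m² - n², b = 2mn, c = m² + n²
m = 37, n = 28
a = 37² - 28² = 1369 - 784 = 585
b = 2 × 37 × 28 = 2072
c = 37² + 28² = 1369 + 784 = 2153
Verification: 585² + 2072² = 342225 + 4293184 = 4635409 = 2153² ✓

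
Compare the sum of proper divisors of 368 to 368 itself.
abundant

Proper divisors of 368: sum = 1 + 2 + 4 + 8 + 16 + 23 + 46 + 92 + 184 = 376
Since 376 > 368, 368 is abundant.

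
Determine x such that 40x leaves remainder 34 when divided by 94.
x ≡ 22 (mod 47)

gcd(40, 94) = 2, which divides 34, so solutions exist.
Divide through by 2: 20x ≡ 17 (mod 47).
Find 20^(-1) mod 47 by the extended Euclidean algorithm:
47 = 2 × 20 + 7  ⟹  7 = (1)·47 + (-2)·20
20 = 2 × 7 + 6  ⟹  6 = (-2)·47 + (5)·20
7 = 1 × 6 + 1  ⟹  1 = (3)·47 + (-7)·20
So (-7)·20 ≡ 1 (mod 47), i.e. 20^(-1) ≡ -7 ≡ 40 (mod 47).
x ≡ 40 × 17 = 680 ≡ 22 (mod 47).
Check: 40 × 22 = 880 ≡ 34 (mod 94).
x ≡ 22 (mod 47), giving 2 solutions mod 94.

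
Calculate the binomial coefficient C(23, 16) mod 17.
0

Using Lucas' theorem:
Write n=23 and k=16 in base 17:
n in base 17: [1, 6]
k in base 17: [0, 16]
C(23,16) mod 17 = ∏ C(n_i, k_i) mod 17
Digit binomials (mod 17): C(1,0) = 1; C(6,16) = 0 (k_i > n_i)
Product: 1 × 0 = 0 ≡ 0 (mod 17)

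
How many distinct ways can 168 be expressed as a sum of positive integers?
228204732751

p(n) counts ways to write n as a sum of positive integers (order ignored).
Euler's pentagonal recurrence: p(k) = p(k-1) + p(k-2) - p(k-5) - p(k-7) + p(k-12) + p(k-15) - ... (offsets j(3j∓1)/2, signs ++--, p(0)=1, p(<0)=0).
DP table for k = 0..167: p(0)=1, p(1)=1, p(2)=2, p(3)=3, p(4)=5, p(5)=7, p(6)=11, p(7)=15, p(8)=22, p(9)=30, p(10)=42, p(11)=56, p(12)=77, p(13)=101, p(14)=135, p(15)=176, p(16)=231, p(17)=297, p(18)=385, p(19)=490, p(20)=627, p(21)=792, p(22)=1002, p(23)=1255, p(24)=1575, p(25)=1958, p(26)=2436, p(27)=3010, p(28)=3718, p(29)=4565, p(30)=5604, p(31)=6842, p(32)=8349, p(33)=10143, p(34)=12310, p(35)=14883, p(36)=17977, p(37)=21637, p(38)=26015, p(39)=31185, p(40)=37338, p(41)=44583, p(42)=53174, p(43)=63261, p(44)=75175, p(45)=89134, p(46)=105558, p(47)=124754, p(48)=147273, p(49)=173525, p(50)=204226, p(51)=239943, p(52)=281589, p(53)=329931, p(54)=386155, p(55)=451276, p(56)=526823, p(57)=614154, p(58)=715220, p(59)=831820, p(60)=966467, p(61)=1121505, p(62)=1300156, p(63)=1505499, p(64)=1741630, p(65)=2012558, p(66)=2323520, p(67)=2679689, p(68)=3087735, p(69)=3554345, p(70)=4087968, p(71)=4697205, p(72)=5392783, p(73)=6185689, p(74)=7089500, p(75)=8118264, p(76)=9289091, p(77)=10619863, p(78)=12132164, p(79)=13848650, p(80)=15796476, p(81)=18004327, p(82)=20506255, p(83)=23338469, p(84)=26543660, p(85)=30167357, p(86)=34262962, p(87)=38887673, p(88)=44108109, p(89)=49995925, p(90)=56634173, p(91)=64112359, p(92)=72533807, p(93)=82010177, p(94)=92669720, p(95)=104651419, p(96)=118114304, p(97)=133230930, p(98)=150198136, p(99)=169229875, p(100)=190569292, p(101)=214481126, p(102)=241265379, p(103)=271248950, p(104)=304801365, p(105)=342325709, p(106)=384276336, p(107)=431149389, p(108)=483502844, p(109)=541946240, p(110)=607163746, p(111)=679903203, p(112)=761002156, p(113)=851376628, p(114)=952050665, p(115)=1064144451, p(116)=1188908248, p(117)=1327710076, p(118)=1482074143, p(119)=1653668665, p(120)=1844349560, p(121)=2056148051, p(122)=2291320912, p(123)=2552338241, p(124)=2841940500, p(125)=3163127352, p(126)=3519222692, p(127)=3913864295, p(128)=4351078600, p(129)=4835271870, p(130)=5371315400, p(131)=5964539504, p(132)=6620830889, p(133)=7346629512, p(134)=8149040695, p(135)=9035836076, p(136)=10015581680, p(137)=11097645016, p(138)=12292341831, p(139)=13610949895, p(140)=15065878135, p(141)=16670689208, p(142)=18440293320, p(143)=20390982757, p(144)=22540654445, p(145)=24908858009, p(146)=27517052599, p(147)=30388671978, p(148)=33549419497, p(149)=37027355200, p(150)=40853235313, p(151)=45060624582, p(152)=49686288421, p(153)=54770336324, p(154)=60356673280, p(155)=66493182097, p(156)=73232243759, p(157)=80630964769, p(158)=88751778802, p(159)=97662728555, p(160)=107438159466, p(161)=118159068427, p(162)=129913904637, p(163)=142798995930, p(164)=156919475295, p(165)=172389800255, p(166)=189334822579, p(167)=207890420102.
Final step: p(168) = p(167) + p(166) - p(163) - p(161) + p(156) + p(153) - p(146) - p(142) + p(133) + p(128) - p(117) - p(111) + p(98) + p(91) - p(76) - p(68) + p(51) + p(42) - p(23) - p(13)
= 207890420102 + 189334822579 - 142798995930 - 118159068427 + 73232243759 + 54770336324 - 27517052599 - 18440293320 + 7346629512 + 4351078600 - 1327710076 - 679903203 + 150198136 + 64112359 - 9289091 - 3087735 + 239943 + 53174 - 1255 - 101
= 228204732751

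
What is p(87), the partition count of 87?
38887673

p(n) counts ways to write n as a sum of positive integers (order ignored).
Euler's pentagonal recurrence: p(k) = p(k-1) + p(k-2) - p(k-5) - p(k-7) + p(k-12) + p(k-15) - ... (offsets j(3j∓1)/2, signs ++--, p(0)=1, p(<0)=0).
DP table for k = 0..86: p(0)=1, p(1)=1, p(2)=2, p(3)=3, p(4)=5, p(5)=7, p(6)=11, p(7)=15, p(8)=22, p(9)=30, p(10)=42, p(11)=56, p(12)=77, p(13)=101, p(14)=135, p(15)=176, p(16)=231, p(17)=297, p(18)=385, p(19)=490, p(20)=627, p(21)=792, p(22)=1002, p(23)=1255, p(24)=1575, p(25)=1958, p(26)=2436, p(27)=3010, p(28)=3718, p(29)=4565, p(30)=5604, p(31)=6842, p(32)=8349, p(33)=10143, p(34)=12310, p(35)=14883, p(36)=17977, p(37)=21637, p(38)=26015, p(39)=31185, p(40)=37338, p(41)=44583, p(42)=53174, p(43)=63261, p(44)=75175, p(45)=89134, p(46)=105558, p(47)=124754, p(48)=147273, p(49)=173525, p(50)=204226, p(51)=239943, p(52)=281589, p(53)=329931, p(54)=386155, p(55)=451276, p(56)=526823, p(57)=614154, p(58)=715220, p(59)=831820, p(60)=966467, p(61)=1121505, p(62)=1300156, p(63)=1505499, p(64)=1741630, p(65)=2012558, p(66)=2323520, p(67)=2679689, p(68)=3087735, p(69)=3554345, p(70)=4087968, p(71)=4697205, p(72)=5392783, p(73)=6185689, p(74)=7089500, p(75)=8118264, p(76)=9289091, p(77)=10619863, p(78)=12132164, p(79)=13848650, p(80)=15796476, p(81)=18004327, p(82)=20506255, p(83)=23338469, p(84)=26543660, p(85)=30167357, p(86)=34262962.
Final step: p(87) = p(86) + p(85) - p(82) - p(80) + p(75) + p(72) - p(65) - p(61) + p(52) + p(47) - p(36) - p(30) + p(17) + p(10)
= 34262962 + 30167357 - 20506255 - 15796476 + 8118264 + 5392783 - 2012558 - 1121505 + 281589 + 124754 - 17977 - 5604 + 297 + 42
= 38887673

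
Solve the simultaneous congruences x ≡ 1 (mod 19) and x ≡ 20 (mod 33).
20

Using Chinese Remainder Theorem:
M = 19 × 33 = 627
M1 = 33, M2 = 19
y1 = 33^(-1) mod 19 = 15
y2 = 19^(-1) mod 33 = 7
x = (1×33×15 + 20×19×7) mod 627 = 20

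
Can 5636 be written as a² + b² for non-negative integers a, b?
50² + 56² (a=50, b=56)

Factorization: 5636 = 2^2 × 1409
By Fermat: n is sum of two squares iff every prime p ≡ 3 (mod 4) appears to even power.
All primes ≡ 3 (mod 4) appear to even power.
Search a = 0, 1, 2, … for 5636 - a² a perfect square: first hit at a = 50: 5636 - 2500 = 3136 = 56².
5636 = 50² + 56² = 2500 + 3136 ✓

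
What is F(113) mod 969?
328

Matrix identity: Q^n = [[F_(n+1), F_n], [F_n, F_(n-1)]] with Q = [[1,1],[1,0]].
n = 113 = 1110001₂. Square-and-multiply, entries mod 969:
Q^1 = [[1,1],[1,0]]
Q^3 = (Q^1)²·Q = [[3,2],[2,1]]
Q^7 = (Q^3)²·Q = [[21,13],[13,8]]
Q^14 = (Q^7)² = [[610,377],[377,233]]
Q^28 = (Q^14)² = [[659,948],[948,680]]
Q^56 = (Q^28)² = [[610,951],[951,628]]
Q^113 = (Q^56)²·Q = [[331,328],[328,3]]
F_113 mod 969 = Q^113[0][1] = 328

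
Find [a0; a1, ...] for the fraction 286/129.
[2; 4, 1, 1, 1, 1, 5]

Euclidean algorithm steps:
286 = 2 × 129 + 28
129 = 4 × 28 + 17
28 = 1 × 17 + 11
17 = 1 × 11 + 6
11 = 1 × 6 + 5
6 = 1 × 5 + 1
5 = 5 × 1 + 0
Continued fraction: [2; 4, 1, 1, 1, 1, 5]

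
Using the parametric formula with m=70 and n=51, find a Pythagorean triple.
(2299, 7140, 7501)

Euclid's formula: a = m² - n², b = 2mn, c = m² + n²
m = 70, n = 51
a = 70² - 51² = 4900 - 2601 = 2299
b = 2 × 70 × 51 = 7140
c = 70² + 51² = 4900 + 2601 = 7501
Verification: 2299² + 7140² = 5285401 + 50979600 = 56265001 = 7501² ✓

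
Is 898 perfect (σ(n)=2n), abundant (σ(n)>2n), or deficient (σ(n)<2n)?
deficient

Proper divisors of 898: sum = 1 + 2 + 449 = 452
Since 452 < 898, 898 is deficient.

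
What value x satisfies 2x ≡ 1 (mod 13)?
7

gcd(2, 13) = 1, so the inverse exists.
Extended Euclidean algorithm on (13, 2):
13 = 6 × 2 + 1  ⟹  1 = (1)·13 + (-6)·2
So (-6)·2 ≡ 1 (mod 13), i.e. 2^(-1) ≡ -6 ≡ 7 (mod 13).
Check: 2 × 7 = 14 ≡ 1 (mod 13)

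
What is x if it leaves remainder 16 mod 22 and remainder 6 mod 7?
104

Using Chinese Remainder Theorem:
M = 22 × 7 = 154
M1 = 7, M2 = 22
y1 = 7^(-1) mod 22 = 19
y2 = 22^(-1) mod 7 = 1
x = (16×7×19 + 6×22×1) mod 154 = 104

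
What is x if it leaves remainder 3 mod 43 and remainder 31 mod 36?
175

Using Chinese Remainder Theorem:
M = 43 × 36 = 1548
M1 = 36, M2 = 43
y1 = 36^(-1) mod 43 = 6
y2 = 43^(-1) mod 36 = 31
x = (3×36×6 + 31×43×31) mod 1548 = 175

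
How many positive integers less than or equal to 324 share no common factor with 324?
108

324 = 2^2 × 3^4
φ(n) = n × ∏(1 - 1/p) for each prime p dividing n
φ(324) = 324 × (1 - 1/2) × (1 - 1/3) = 108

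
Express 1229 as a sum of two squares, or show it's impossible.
2² + 35² (a=2, b=35)

Factorization: 1229 = 1229
By Fermat: n is sum of two squares iff every prime p ≡ 3 (mod 4) appears to even power.
All primes ≡ 3 (mod 4) appear to even power.
Search a = 0, 1, 2, … for 1229 - a² a perfect square: first hit at a = 2: 1229 - 4 = 1225 = 35².
1229 = 2² + 35² = 4 + 1225 ✓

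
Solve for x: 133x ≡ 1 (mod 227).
99

gcd(133, 227) = 1, so the inverse exists.
Extended Euclidean algorithm on (227, 133):
227 = 1 × 133 + 94  ⟹  94 = (1)·227 + (-1)·133
133 = 1 × 94 + 39  ⟹  39 = (-1)·227 + (2)·133
94 = 2 × 39 + 16  ⟹  16 = (3)·227 + (-5)·133
39 = 2 × 16 + 7  ⟹  7 = (-7)·227 + (12)·133
16 = 2 × 7 + 2  ⟹  2 = (17)·227 + (-29)·133
7 = 3 × 2 + 1  ⟹  1 = (-58)·227 + (99)·133
So (99)·133 ≡ 1 (mod 227), i.e. 133^(-1) ≡ 99 (mod 227).
Check: 133 × 99 = 13167 ≡ 1 (mod 227)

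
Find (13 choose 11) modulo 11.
1

Using Lucas' theorem:
Write n=13 and k=11 in base 11:
n in base 11: [1, 2]
k in base 11: [1, 0]
C(13,11) mod 11 = ∏ C(n_i, k_i) mod 11
Digit binomials (mod 11): C(1,1) = 1; C(2,0) = 1
Product: 1 × 1 = 1 ≡ 1 (mod 11)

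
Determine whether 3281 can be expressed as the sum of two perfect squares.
16² + 55² (a=16, b=55)

Factorization: 3281 = 17 × 193
By Fermat: n is sum of two squares iff every prime p ≡ 3 (mod 4) appears to even power.
All primes ≡ 3 (mod 4) appear to even power.
Search a = 0, 1, 2, … for 3281 - a² a perfect square: first hit at a = 16: 3281 - 256 = 3025 = 55².
3281 = 16² + 55² = 256 + 3025 ✓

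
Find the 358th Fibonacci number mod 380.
379

Matrix identity: Q^n = [[F_(n+1), F_n], [F_n, F_(n-1)]] with Q = [[1,1],[1,0]].
n = 358 = 101100110₂. Square-and-multiply, entries mod 380:
Q^1 = [[1,1],[1,0]]
Q^2 = (Q^1)² = [[2,1],[1,1]]
Q^5 = (Q^2)²·Q = [[8,5],[5,3]]
Q^11 = (Q^5)²·Q = [[144,89],[89,55]]
Q^22 = (Q^11)² = [[157,231],[231,306]]
Q^44 = (Q^22)² = [[110,173],[173,317]]
Q^89 = (Q^44)²·Q = [[0,229],[229,151]]
Q^179 = (Q^89)²·Q = [[0,1],[1,379]]
Q^358 = (Q^179)² = [[1,379],[379,2]]
F_358 mod 380 = Q^358[0][1] = 379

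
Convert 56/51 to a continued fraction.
[1; 10, 5]

Euclidean algorithm steps:
56 = 1 × 51 + 5
51 = 10 × 5 + 1
5 = 5 × 1 + 0
Continued fraction: [1; 10, 5]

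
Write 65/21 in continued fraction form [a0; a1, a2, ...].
[3; 10, 2]

Euclidean algorithm steps:
65 = 3 × 21 + 2
21 = 10 × 2 + 1
2 = 2 × 1 + 0
Continued fraction: [3; 10, 2]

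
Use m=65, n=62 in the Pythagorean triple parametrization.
(381, 8060, 8069)

Euclid's formula: a = m² - n², b = 2mn, c = m² + n²
m = 65, n = 62
a = 65² - 62² = 4225 - 3844 = 381
b = 2 × 65 × 62 = 8060
c = 65² + 62² = 4225 + 3844 = 8069
Verification: 381² + 8060² = 145161 + 64963600 = 65108761 = 8069² ✓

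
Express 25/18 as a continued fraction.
[1; 2, 1, 1, 3]

Euclidean algorithm steps:
25 = 1 × 18 + 7
18 = 2 × 7 + 4
7 = 1 × 4 + 3
4 = 1 × 3 + 1
3 = 3 × 1 + 0
Continued fraction: [1; 2, 1, 1, 3]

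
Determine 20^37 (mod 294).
188

Repeated squaring. Binary of 37 = 100101.
20^1 ≡ 20 (mod 294); 20^2 ≡ 106 (mod 294); 20^4 ≡ 64 (mod 294); 20^8 ≡ 274 (mod 294); 20^16 ≡ 106 (mod 294); 20^32 ≡ 64 (mod 294)
20^37 = 20^1 × 20^4 × 20^32 ≡ 188 (mod 294)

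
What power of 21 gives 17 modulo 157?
148

Baby-step giant-step with step n = ⌈√157⌉ = 13.
Baby steps 21^j mod 157 (j:value) for j=0..12: 0:1, 1:21, 2:127, 3:155, 4:115, 5:60, 6:4, 7:84, 8:37, 9:149, 10:146, 11:83, 12:16.
Giant-step multiplier: 21^(-13) ≡ 21^(156-13) = 21^143 ≡ 50 (mod 157).
Giant steps γ_i = 17·50^i mod 157: γ_0=17, γ_1=65, γ_2=110, γ_3=5, γ_4=93, γ_5=97, γ_6=140, γ_7=92, γ_8=47, γ_9=152, γ_10=64, γ_11=60 (in table at j=5).
x = i·n + j = 11·13 + 5 = 148.
Check: 21^148 ≡ 17 (mod 157).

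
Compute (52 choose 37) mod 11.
5

Using Lucas' theorem:
Write n=52 and k=37 in base 11:
n in base 11: [4, 8]
k in base 11: [3, 4]
C(52,37) mod 11 = ∏ C(n_i, k_i) mod 11
Digit binomials (mod 11): C(4,3) = 4; C(8,4) = 70 ≡ 4
Product: 4 × 4 = 16 ≡ 5 (mod 11)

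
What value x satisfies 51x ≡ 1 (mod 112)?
11

gcd(51, 112) = 1, so the inverse exists.
Extended Euclidean algorithm on (112, 51):
112 = 2 × 51 + 10  ⟹  10 = (1)·112 + (-2)·51
51 = 5 × 10 + 1  ⟹  1 = (-5)·112 + (11)·51
So (11)·51 ≡ 1 (mod 112), i.e. 51^(-1) ≡ 11 (mod 112).
Check: 51 × 11 = 561 ≡ 1 (mod 112)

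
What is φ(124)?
60

124 = 2^2 × 31
φ(n) = n × ∏(1 - 1/p) for each prime p dividing n
φ(124) = 124 × (1 - 1/2) × (1 - 1/31) = 60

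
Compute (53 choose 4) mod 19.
16

Using Lucas' theorem:
Write n=53 and k=4 in base 19:
n in base 19: [2, 15]
k in base 19: [0, 4]
C(53,4) mod 19 = ∏ C(n_i, k_i) mod 19
Digit binomials (mod 19): C(2,0) = 1; C(15,4) = 1365 ≡ 16
Product: 1 × 16 = 16 ≡ 16 (mod 19)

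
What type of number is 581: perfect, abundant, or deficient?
deficient

Proper divisors of 581: sum = 1 + 7 + 83 = 91
Since 91 < 581, 581 is deficient.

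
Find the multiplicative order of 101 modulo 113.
112

113 is prime, so ord(101) divides φ(113) = 112.
Divisors of 112: 1, 2, 4, 7, 8, 14, 16, 28, 56, 112.
Repeated squaring: 101^1 ≡ 101, 101^2 ≡ 31, 101^4 ≡ 57, 101^8 ≡ 85, 101^16 ≡ 106, 101^32 ≡ 49, 101^64 ≡ 28 (mod 113).
Test 101^d mod 113 for each divisor d in increasing order:
101^1 ≡ 101
101^2 ≡ 31
101^4 ≡ 57
101^7 = 101^4·101^2·101^1 ≡ 40
101^8 ≡ 85
101^14 = 101^8·101^4·101^2 ≡ 18
101^16 ≡ 106
101^28 = 101^16·101^8·101^4 ≡ 98
101^56 = 101^32·101^16·101^8 ≡ 112
101^112 = 101^64·101^32·101^16 ≡ 1  ← first divisor giving 1
The order is 112.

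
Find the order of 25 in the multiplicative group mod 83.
41

83 is prime, so ord(25) divides φ(83) = 82.
Divisors of 82: 1, 2, 41, 82.
Repeated squaring: 25^1 ≡ 25, 25^2 ≡ 44, 25^4 ≡ 27, 25^8 ≡ 65, 25^16 ≡ 75, 25^32 ≡ 64, 25^64 ≡ 29 (mod 83).
Test 25^d mod 83 for each divisor d in increasing order:
25^1 ≡ 25
25^2 ≡ 44
25^41 = 25^32·25^8·25^1 ≡ 1  ← first divisor giving 1
The order is 41.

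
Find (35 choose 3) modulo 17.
0

Using Lucas' theorem:
Write n=35 and k=3 in base 17:
n in base 17: [2, 1]
k in base 17: [0, 3]
C(35,3) mod 17 = ∏ C(n_i, k_i) mod 17
Digit binomials (mod 17): C(2,0) = 1; C(1,3) = 0 (k_i > n_i)
Product: 1 × 0 = 0 ≡ 0 (mod 17)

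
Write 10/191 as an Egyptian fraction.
1/20 + 1/425 + 1/324700

Greedy algorithm:
10/191: ceiling(191/10) = 20, use 1/20
9/3820: ceiling(3820/9) = 425, use 1/425
1/324700: ceiling(324700/1) = 324700, use 1/324700
Result: 10/191 = 1/20 + 1/425 + 1/324700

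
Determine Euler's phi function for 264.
80

264 = 2^3 × 3 × 11
φ(n) = n × ∏(1 - 1/p) for each prime p dividing n
φ(264) = 264 × (1 - 1/2) × (1 - 1/3) × (1 - 1/11) = 80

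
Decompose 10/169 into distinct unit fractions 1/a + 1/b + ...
1/17 + 1/2873

Greedy algorithm:
10/169: ceiling(169/10) = 17, use 1/17
1/2873: ceiling(2873/1) = 2873, use 1/2873
Result: 10/169 = 1/17 + 1/2873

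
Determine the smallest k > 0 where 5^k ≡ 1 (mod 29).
14

29 is prime, so ord(5) divides φ(29) = 28.
Divisors of 28: 1, 2, 4, 7, 14, 28.
Repeated squaring: 5^1 ≡ 5, 5^2 ≡ 25, 5^4 ≡ 16, 5^8 ≡ 24, 5^16 ≡ 25 (mod 29).
Test 5^d mod 29 for each divisor d in increasing order:
5^1 ≡ 5
5^2 ≡ 25
5^4 ≡ 16
5^7 = 5^4·5^2·5^1 ≡ 28
5^14 = 5^8·5^4·5^2 ≡ 1  ← first divisor giving 1
The order is 14.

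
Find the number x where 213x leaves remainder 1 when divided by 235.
32

gcd(213, 235) = 1, so the inverse exists.
Extended Euclidean algorithm on (235, 213):
235 = 1 × 213 + 22  ⟹  22 = (1)·235 + (-1)·213
213 = 9 × 22 + 15  ⟹  15 = (-9)·235 + (10)·213
22 = 1 × 15 + 7  ⟹  7 = (10)·235 + (-11)·213
15 = 2 × 7 + 1  ⟹  1 = (-29)·235 + (32)·213
So (32)·213 ≡ 1 (mod 235), i.e. 213^(-1) ≡ 32 (mod 235).
Check: 213 × 32 = 6816 ≡ 1 (mod 235)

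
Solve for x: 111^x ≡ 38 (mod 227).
97

Baby-step giant-step with step n = ⌈√227⌉ = 16.
Baby steps 111^j mod 227 (j:value) for j=0..15: 0:1, 1:111, 2:63, 3:183, 4:110, 5:179, 6:120, 7:154, 8:69, 9:168, 10:34, 11:142, 12:99, 13:93, 14:108, 15:184.
Giant-step multiplier: 111^(-16) ≡ 111^(226-16) = 111^210 ≡ 189 (mod 227).
Giant steps γ_i = 38·189^i mod 227: γ_0=38, γ_1=145, γ_2=165, γ_3=86, γ_4=137, γ_5=15, γ_6=111 (in table at j=1).
x = i·n + j = 6·16 + 1 = 97.
Check: 111^97 ≡ 38 (mod 227).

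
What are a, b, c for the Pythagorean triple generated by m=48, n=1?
(2303, 96, 2305)

Euclid's formula: a = m² - n², b = 2mn, c = m² + n²
m = 48, n = 1
a = 48² - 1² = 2304 - 1 = 2303
b = 2 × 48 × 1 = 96
c = 48² + 1² = 2304 + 1 = 2305
Verification: 2303² + 96² = 5303809 + 9216 = 5313025 = 2305² ✓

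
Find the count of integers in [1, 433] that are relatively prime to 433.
432

433 = 433
φ(n) = n × ∏(1 - 1/p) for each prime p dividing n
φ(433) = 433 × (1 - 1/433) = 432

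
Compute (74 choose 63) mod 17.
0

Using Lucas' theorem:
Write n=74 and k=63 in base 17:
n in base 17: [4, 6]
k in base 17: [3, 12]
C(74,63) mod 17 = ∏ C(n_i, k_i) mod 17
Digit binomials (mod 17): C(4,3) = 4; C(6,12) = 0 (k_i > n_i)
Product: 4 × 0 = 0 ≡ 0 (mod 17)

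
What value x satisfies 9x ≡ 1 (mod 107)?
12

gcd(9, 107) = 1, so the inverse exists.
Extended Euclidean algorithm on (107, 9):
107 = 11 × 9 + 8  ⟹  8 = (1)·107 + (-11)·9
9 = 1 × 8 + 1  ⟹  1 = (-1)·107 + (12)·9
So (12)·9 ≡ 1 (mod 107), i.e. 9^(-1) ≡ 12 (mod 107).
Check: 9 × 12 = 108 ≡ 1 (mod 107)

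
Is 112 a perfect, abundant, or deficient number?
abundant

Proper divisors of 112: sum = 1 + 2 + 4 + 7 + 8 + 14 + 16 + 28 + 56 = 136
Since 136 > 112, 112 is abundant.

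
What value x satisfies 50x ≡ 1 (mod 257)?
36

gcd(50, 257) = 1, so the inverse exists.
Extended Euclidean algorithm on (257, 50):
257 = 5 × 50 + 7  ⟹  7 = (1)·257 + (-5)·50
50 = 7 × 7 + 1  ⟹  1 = (-7)·257 + (36)·50
So (36)·50 ≡ 1 (mod 257), i.e. 50^(-1) ≡ 36 (mod 257).
Check: 50 × 36 = 1800 ≡ 1 (mod 257)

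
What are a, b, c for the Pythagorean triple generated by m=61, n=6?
(3685, 732, 3757)

Euclid's formula: a = m² - n², b = 2mn, c = m² + n²
m = 61, n = 6
a = 61² - 6² = 3721 - 36 = 3685
b = 2 × 61 × 6 = 732
c = 61² + 6² = 3721 + 36 = 3757
Verification: 3685² + 732² = 13579225 + 535824 = 14115049 = 3757² ✓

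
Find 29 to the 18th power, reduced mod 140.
1

Repeated squaring. Binary of 18 = 10010.
29^1 ≡ 29 (mod 140); 29^2 ≡ 1 (mod 140); 29^4 ≡ 1 (mod 140); 29^8 ≡ 1 (mod 140); 29^16 ≡ 1 (mod 140)
29^18 = 29^2 × 29^16 ≡ 1 (mod 140)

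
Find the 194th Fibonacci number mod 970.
387

Matrix identity: Q^n = [[F_(n+1), F_n], [F_n, F_(n-1)]] with Q = [[1,1],[1,0]].
n = 194 = 11000010₂. Square-and-multiply, entries mod 970:
Q^1 = [[1,1],[1,0]]
Q^3 = (Q^1)²·Q = [[3,2],[2,1]]
Q^6 = (Q^3)² = [[13,8],[8,5]]
Q^12 = (Q^6)² = [[233,144],[144,89]]
Q^24 = (Q^12)² = [[335,778],[778,527]]
Q^48 = (Q^24)² = [[679,366],[366,313]]
Q^97 = (Q^48)²·Q = [[679,387],[387,292]]
Q^194 = (Q^97)² = [[680,387],[387,293]]
F_194 mod 970 = Q^194[0][1] = 387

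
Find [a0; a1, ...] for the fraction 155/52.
[2; 1, 51]

Euclidean algorithm steps:
155 = 2 × 52 + 51
52 = 1 × 51 + 1
51 = 51 × 1 + 0
Continued fraction: [2; 1, 51]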